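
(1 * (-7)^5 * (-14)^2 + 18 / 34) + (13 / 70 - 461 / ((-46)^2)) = -4147427805377 / 1259020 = -3294171.50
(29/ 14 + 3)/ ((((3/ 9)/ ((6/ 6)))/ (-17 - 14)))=-6603/ 14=-471.64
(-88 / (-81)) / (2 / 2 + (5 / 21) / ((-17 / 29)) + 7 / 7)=10472 / 15363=0.68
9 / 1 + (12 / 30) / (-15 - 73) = 1979 / 220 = 9.00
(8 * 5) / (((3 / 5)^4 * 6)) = 12500 / 243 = 51.44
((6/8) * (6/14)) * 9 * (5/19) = 405/532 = 0.76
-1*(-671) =671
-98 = -98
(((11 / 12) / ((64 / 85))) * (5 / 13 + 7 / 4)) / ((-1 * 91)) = -34595 / 1211392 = -0.03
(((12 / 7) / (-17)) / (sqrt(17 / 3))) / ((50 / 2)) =-12 *sqrt(51) / 50575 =-0.00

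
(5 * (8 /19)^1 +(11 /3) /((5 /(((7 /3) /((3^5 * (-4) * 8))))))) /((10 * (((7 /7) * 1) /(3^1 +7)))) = 13995337 /6648480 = 2.11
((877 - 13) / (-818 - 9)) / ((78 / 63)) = -9072 / 10751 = -0.84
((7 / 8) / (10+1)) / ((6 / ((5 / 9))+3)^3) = 875 / 28908792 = 0.00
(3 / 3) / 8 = 1 / 8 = 0.12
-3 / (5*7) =-3 / 35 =-0.09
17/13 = 1.31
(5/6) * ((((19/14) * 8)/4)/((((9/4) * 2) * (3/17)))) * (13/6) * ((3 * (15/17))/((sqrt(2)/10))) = 30875 * sqrt(2)/378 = 115.51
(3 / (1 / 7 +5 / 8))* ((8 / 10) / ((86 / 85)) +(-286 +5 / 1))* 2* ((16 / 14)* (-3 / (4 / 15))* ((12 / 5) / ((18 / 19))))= 131864256 / 1849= 71316.53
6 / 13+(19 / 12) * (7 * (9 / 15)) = 1849 / 260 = 7.11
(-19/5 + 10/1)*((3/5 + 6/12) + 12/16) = 1147/100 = 11.47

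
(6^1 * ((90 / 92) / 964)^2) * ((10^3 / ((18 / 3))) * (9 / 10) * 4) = 455625 / 122899396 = 0.00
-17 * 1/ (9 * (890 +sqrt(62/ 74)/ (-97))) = -309838370/ 145988549613-97 * sqrt(1147)/ 145988549613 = -0.00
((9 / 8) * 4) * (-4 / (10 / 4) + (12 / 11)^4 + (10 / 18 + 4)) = 2880373 / 146410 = 19.67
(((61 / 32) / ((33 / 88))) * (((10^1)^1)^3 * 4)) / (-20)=-3050 / 3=-1016.67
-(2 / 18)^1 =-1 / 9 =-0.11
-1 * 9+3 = -6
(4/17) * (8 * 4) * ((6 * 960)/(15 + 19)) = 368640/289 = 1275.57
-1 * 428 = -428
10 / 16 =5 / 8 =0.62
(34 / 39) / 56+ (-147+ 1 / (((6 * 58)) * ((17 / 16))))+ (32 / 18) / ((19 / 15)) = -1489085245 / 10228764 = -145.58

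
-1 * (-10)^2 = -100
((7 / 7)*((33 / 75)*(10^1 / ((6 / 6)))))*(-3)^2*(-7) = -1386 / 5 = -277.20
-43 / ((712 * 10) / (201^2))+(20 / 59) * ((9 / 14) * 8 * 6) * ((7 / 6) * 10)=-51233337 / 420080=-121.96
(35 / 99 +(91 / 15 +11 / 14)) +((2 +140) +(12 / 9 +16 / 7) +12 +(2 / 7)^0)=1149167 / 6930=165.82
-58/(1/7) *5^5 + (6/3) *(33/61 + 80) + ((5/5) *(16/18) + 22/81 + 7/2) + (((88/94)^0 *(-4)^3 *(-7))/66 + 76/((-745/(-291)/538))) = -101439815793299/80982990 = -1252606.45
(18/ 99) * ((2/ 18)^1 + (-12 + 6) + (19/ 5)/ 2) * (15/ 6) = -359/ 198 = -1.81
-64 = -64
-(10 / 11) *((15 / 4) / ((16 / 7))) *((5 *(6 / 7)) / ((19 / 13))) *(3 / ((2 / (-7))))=307125 / 6688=45.92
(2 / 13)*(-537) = -1074 / 13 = -82.62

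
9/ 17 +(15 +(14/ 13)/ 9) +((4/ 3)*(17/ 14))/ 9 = 661160/ 41769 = 15.83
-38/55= -0.69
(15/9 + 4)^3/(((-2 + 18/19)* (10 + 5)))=-93347/8100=-11.52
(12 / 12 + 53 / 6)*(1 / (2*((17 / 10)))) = 295 / 102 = 2.89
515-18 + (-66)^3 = -286999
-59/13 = -4.54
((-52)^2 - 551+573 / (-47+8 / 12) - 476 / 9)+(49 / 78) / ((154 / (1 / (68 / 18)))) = 50793690335 / 24329448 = 2087.75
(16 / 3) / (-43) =-16 / 129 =-0.12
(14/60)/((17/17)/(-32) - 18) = -112/8655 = -0.01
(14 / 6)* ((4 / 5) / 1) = 28 / 15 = 1.87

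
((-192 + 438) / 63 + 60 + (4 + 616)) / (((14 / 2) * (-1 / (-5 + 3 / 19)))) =1321304 / 2793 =473.08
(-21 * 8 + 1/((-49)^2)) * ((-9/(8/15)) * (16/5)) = 21781818/2401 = 9071.98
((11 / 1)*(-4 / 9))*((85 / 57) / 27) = -3740 / 13851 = -0.27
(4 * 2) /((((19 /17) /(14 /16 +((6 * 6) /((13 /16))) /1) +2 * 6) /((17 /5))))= 2716022 /1200715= 2.26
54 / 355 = 0.15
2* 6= 12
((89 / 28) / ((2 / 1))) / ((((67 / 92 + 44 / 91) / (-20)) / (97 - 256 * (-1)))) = -18787366 / 2029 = -9259.42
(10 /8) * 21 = 105 /4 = 26.25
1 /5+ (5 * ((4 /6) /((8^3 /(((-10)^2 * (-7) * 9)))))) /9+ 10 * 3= 25.64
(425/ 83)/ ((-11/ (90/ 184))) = -19125/ 83996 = -0.23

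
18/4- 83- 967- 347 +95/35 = -19457/14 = -1389.79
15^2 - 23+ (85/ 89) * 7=18573/ 89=208.69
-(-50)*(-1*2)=-100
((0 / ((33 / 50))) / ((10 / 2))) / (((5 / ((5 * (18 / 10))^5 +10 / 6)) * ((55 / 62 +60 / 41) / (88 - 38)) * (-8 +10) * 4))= 0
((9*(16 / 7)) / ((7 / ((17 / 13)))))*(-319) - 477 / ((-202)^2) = -31864637097 / 25992148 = -1225.93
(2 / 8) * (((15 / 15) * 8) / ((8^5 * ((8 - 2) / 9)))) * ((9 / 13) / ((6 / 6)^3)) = 0.00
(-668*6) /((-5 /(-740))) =-593184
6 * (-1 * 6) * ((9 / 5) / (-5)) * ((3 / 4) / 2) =4.86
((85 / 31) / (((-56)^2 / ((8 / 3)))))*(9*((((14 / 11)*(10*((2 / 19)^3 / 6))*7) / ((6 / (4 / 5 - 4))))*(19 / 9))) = -1360 / 3323727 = -0.00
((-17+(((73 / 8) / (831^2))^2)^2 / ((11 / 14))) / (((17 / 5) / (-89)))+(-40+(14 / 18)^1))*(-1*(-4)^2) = -35340119079153667356905177215733 / 5443268615012031185188642176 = -6492.44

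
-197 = -197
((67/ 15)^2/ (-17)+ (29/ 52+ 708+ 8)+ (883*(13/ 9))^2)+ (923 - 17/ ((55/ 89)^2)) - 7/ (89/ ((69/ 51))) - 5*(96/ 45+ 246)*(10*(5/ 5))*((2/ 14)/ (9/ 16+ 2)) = 1801060997589772363/ 1106533488060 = 1627660.63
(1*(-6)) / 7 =-6 / 7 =-0.86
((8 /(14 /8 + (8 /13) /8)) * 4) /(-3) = -1664 /285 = -5.84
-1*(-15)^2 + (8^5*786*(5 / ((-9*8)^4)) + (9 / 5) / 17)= -40915892 / 185895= -220.10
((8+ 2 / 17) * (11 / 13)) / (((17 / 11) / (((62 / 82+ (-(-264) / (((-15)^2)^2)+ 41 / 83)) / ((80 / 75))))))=100307271031 / 19177606500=5.23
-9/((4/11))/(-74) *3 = 297/296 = 1.00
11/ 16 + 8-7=27/ 16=1.69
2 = 2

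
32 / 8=4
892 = 892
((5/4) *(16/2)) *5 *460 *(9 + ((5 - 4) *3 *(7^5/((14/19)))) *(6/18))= 524825500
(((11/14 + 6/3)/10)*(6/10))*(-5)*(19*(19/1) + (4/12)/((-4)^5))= -43250649/143360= -301.69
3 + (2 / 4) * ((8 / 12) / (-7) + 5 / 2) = 353 / 84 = 4.20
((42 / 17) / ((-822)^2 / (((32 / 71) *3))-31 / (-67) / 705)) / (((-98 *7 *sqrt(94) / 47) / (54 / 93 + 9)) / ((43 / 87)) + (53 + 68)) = 41666848610698080 *sqrt(94) / 37590283256515209865907761 + 1635662608250766480 / 37590283256515209865907761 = 0.00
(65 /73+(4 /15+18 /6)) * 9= 13656 /365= 37.41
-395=-395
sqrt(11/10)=sqrt(110)/10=1.05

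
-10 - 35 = -45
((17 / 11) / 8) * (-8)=-17 / 11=-1.55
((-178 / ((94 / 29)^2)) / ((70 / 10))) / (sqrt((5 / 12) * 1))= -74849 * sqrt(15) / 77315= -3.75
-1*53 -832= -885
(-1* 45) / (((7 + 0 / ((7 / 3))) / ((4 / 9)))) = -2.86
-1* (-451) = 451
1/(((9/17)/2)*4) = 17/18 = 0.94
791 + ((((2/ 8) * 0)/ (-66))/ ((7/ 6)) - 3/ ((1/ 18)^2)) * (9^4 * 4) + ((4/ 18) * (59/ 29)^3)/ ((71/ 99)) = -44170785754025/ 1731619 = -25508374.39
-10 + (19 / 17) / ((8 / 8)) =-151 / 17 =-8.88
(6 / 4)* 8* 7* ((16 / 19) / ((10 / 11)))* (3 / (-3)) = -7392 / 95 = -77.81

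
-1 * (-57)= 57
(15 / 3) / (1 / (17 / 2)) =85 / 2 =42.50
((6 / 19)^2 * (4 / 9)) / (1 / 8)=128 / 361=0.35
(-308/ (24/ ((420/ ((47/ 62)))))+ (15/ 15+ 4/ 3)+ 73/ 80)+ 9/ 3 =-7103.97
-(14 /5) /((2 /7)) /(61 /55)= -8.84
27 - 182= -155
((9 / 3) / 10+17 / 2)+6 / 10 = 47 / 5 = 9.40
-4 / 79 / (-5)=4 / 395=0.01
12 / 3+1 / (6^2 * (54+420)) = 68257 / 17064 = 4.00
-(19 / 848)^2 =-361 / 719104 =-0.00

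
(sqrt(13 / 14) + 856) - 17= sqrt(182) / 14 + 839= 839.96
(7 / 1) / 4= 7 / 4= 1.75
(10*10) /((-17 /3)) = -300 /17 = -17.65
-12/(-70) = 6/35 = 0.17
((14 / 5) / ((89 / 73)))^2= 1044484 / 198025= 5.27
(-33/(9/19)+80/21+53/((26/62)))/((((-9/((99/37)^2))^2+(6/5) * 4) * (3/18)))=195961586040/3442794719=56.92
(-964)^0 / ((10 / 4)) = 2 / 5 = 0.40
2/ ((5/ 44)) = 88/ 5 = 17.60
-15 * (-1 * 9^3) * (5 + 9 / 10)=129033 / 2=64516.50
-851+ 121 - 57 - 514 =-1301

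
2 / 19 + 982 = 982.11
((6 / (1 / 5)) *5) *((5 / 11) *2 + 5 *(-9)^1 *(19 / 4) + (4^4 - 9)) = 112725 / 22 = 5123.86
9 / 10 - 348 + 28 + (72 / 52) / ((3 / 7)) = -41063 / 130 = -315.87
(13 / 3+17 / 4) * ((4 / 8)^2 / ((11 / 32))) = 206 / 33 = 6.24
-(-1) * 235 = 235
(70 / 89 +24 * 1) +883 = 907.79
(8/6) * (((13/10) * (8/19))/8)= 26/285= 0.09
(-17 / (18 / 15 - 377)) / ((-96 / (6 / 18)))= -85 / 541152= -0.00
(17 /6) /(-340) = -1 /120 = -0.01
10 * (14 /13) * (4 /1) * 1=560 /13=43.08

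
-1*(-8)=8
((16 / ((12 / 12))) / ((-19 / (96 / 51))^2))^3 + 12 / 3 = 4546690841724260 / 1135573198803289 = 4.00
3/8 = 0.38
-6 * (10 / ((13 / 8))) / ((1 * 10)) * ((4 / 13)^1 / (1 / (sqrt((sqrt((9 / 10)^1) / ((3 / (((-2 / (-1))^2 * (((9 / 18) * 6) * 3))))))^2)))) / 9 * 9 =-3456 * sqrt(10) / 845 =-12.93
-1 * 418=-418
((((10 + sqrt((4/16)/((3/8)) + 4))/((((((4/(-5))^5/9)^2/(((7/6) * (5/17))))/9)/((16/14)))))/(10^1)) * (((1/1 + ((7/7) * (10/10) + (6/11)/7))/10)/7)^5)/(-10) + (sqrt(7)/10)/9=-4746093750/773379662553883 - 158203125 * sqrt(42)/773379662553883 + sqrt(7)/90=0.03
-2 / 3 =-0.67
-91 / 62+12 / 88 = -454 / 341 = -1.33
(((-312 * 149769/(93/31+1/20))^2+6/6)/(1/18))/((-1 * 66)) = -2620199106207831963/40931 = -64015027881259.48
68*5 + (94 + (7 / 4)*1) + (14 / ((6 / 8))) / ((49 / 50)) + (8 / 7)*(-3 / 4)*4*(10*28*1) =-42437 / 84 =-505.20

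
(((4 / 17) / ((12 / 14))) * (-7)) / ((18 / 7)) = -343 / 459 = -0.75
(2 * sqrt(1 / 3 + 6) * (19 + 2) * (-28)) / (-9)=392 * sqrt(57) / 9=328.84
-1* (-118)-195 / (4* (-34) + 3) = 15889 / 133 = 119.47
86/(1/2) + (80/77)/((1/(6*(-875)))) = -58108/11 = -5282.55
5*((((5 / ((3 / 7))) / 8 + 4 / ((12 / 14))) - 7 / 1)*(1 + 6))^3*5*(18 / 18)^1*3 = -8823675 / 512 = -17233.74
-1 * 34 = -34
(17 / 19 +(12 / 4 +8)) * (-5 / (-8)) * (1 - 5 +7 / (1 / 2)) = 2825 / 38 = 74.34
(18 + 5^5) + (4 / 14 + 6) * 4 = 22177 / 7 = 3168.14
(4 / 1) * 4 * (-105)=-1680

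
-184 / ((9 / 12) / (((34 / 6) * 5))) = -62560 / 9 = -6951.11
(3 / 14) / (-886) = -3 / 12404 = -0.00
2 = 2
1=1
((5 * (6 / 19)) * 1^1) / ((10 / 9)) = 27 / 19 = 1.42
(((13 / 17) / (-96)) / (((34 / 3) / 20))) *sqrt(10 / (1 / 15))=-325 *sqrt(6) / 4624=-0.17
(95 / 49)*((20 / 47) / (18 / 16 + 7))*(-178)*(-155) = 83873600 / 29939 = 2801.48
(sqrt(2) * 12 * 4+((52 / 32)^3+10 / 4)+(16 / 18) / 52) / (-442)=-24 * sqrt(2) / 221-407833 / 26477568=-0.17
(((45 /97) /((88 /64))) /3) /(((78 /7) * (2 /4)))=280 /13871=0.02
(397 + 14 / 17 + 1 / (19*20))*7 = 17989699 / 6460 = 2784.78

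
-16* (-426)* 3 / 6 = 3408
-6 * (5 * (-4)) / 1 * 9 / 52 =20.77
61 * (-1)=-61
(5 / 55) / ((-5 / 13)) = -13 / 55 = -0.24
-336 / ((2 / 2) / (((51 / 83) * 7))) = -119952 / 83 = -1445.20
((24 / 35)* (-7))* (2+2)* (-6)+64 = 896 / 5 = 179.20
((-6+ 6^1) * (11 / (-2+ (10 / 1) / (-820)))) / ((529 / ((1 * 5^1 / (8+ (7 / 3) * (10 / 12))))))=0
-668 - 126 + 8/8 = -793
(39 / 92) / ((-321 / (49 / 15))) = -637 / 147660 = -0.00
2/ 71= 0.03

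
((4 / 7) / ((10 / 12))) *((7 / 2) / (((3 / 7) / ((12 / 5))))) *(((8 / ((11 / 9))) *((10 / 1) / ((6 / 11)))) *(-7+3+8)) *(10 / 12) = 5376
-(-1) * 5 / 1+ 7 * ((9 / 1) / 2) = 73 / 2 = 36.50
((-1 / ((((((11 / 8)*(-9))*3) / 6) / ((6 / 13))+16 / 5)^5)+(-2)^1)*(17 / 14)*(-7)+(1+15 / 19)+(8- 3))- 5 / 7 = 35639070407398913117 / 1544480980842551269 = 23.08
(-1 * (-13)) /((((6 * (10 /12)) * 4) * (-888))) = -0.00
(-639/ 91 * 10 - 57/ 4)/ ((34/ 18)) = -276723/ 6188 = -44.72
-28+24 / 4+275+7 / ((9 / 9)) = 260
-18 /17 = -1.06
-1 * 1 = -1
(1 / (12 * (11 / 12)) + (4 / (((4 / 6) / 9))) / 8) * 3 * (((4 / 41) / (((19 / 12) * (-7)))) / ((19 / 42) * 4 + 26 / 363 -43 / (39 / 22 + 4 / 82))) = 293758542 / 35328306697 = 0.01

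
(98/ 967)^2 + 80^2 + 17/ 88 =526658866465/ 82287832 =6400.20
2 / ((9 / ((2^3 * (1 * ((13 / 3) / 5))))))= 208 / 135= 1.54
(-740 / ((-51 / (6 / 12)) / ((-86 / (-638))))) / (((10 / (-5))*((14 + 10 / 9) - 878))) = 23865 / 42115018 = 0.00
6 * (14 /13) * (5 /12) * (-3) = -105 /13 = -8.08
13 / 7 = 1.86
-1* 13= -13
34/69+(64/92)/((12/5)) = 18/23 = 0.78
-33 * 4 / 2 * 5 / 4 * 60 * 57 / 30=-9405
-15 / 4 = -3.75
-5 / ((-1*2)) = 2.50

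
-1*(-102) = 102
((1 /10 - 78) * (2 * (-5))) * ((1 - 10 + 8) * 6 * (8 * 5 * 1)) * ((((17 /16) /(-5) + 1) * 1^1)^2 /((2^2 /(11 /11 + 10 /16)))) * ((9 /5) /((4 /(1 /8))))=-1085239701 /409600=-2649.51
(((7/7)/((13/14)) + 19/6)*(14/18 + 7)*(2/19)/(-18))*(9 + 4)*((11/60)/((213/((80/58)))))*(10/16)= -637175/342230508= -0.00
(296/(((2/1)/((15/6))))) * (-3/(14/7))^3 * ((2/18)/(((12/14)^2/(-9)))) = 27195/16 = 1699.69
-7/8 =-0.88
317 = 317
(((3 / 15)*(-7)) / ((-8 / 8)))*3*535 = 2247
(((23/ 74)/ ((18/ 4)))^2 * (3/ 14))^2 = 279841/ 267787620324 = 0.00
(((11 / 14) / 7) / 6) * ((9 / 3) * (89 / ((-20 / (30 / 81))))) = -979 / 10584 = -0.09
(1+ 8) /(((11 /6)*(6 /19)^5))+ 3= 1566.19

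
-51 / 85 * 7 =-21 / 5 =-4.20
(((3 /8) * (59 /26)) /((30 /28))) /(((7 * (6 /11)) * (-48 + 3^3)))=-649 /65520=-0.01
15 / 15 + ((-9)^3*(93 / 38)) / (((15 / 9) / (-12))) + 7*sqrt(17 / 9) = 7*sqrt(17) / 3 + 1220441 / 95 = 12856.37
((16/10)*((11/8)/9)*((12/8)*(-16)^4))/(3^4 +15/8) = 2883584/9945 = 289.95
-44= -44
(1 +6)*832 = 5824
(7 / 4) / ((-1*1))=-7 / 4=-1.75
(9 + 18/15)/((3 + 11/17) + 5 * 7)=289/1095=0.26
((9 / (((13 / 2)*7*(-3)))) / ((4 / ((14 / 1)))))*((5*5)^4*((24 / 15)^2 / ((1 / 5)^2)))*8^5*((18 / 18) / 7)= -2457600000000 / 91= -27006593406.59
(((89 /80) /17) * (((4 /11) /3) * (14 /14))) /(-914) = -89 /10255080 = -0.00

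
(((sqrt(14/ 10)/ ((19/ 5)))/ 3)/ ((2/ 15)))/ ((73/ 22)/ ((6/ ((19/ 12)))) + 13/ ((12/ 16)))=3960* sqrt(35)/ 548017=0.04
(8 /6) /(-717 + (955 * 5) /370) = -0.00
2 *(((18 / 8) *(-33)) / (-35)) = 297 / 70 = 4.24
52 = 52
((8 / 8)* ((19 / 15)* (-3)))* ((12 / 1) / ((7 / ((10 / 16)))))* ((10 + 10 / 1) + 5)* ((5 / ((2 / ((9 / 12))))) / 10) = -4275 / 224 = -19.08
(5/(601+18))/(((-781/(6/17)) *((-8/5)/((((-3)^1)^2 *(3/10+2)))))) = 3105/65747704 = 0.00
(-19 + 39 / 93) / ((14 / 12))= -3456 / 217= -15.93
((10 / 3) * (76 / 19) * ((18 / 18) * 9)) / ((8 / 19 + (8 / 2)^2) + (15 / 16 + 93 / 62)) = 12160 / 1911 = 6.36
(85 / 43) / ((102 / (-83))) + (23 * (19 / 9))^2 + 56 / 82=673092337 / 285606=2356.72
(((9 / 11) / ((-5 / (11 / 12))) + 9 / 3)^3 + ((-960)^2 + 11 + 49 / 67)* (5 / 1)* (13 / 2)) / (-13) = -16054488767931 / 6968000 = -2304031.11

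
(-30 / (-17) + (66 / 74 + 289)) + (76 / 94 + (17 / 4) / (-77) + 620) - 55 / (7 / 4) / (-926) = 549526095853 / 602257436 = 912.44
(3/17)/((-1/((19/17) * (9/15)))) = -171/1445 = -0.12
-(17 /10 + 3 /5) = -23 /10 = -2.30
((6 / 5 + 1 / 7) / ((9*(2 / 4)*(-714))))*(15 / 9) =-47 / 67473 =-0.00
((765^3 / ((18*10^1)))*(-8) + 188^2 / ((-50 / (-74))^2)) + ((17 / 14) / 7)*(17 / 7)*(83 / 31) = -263435650255649 / 13291250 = -19820231.37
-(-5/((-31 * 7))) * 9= -45/217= -0.21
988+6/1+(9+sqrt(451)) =sqrt(451)+1003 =1024.24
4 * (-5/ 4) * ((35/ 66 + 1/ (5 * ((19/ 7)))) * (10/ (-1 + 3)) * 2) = -18935/ 627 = -30.20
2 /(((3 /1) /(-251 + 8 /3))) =-1490 /9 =-165.56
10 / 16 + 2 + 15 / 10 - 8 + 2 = -15 / 8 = -1.88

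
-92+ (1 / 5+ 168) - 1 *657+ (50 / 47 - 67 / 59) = -8053787 / 13865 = -580.87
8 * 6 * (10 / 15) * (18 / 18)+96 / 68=568 / 17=33.41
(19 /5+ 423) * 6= 12804 /5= 2560.80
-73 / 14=-5.21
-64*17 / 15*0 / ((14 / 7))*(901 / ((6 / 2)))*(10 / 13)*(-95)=0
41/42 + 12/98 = 323/294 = 1.10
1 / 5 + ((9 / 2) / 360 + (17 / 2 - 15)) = -503 / 80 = -6.29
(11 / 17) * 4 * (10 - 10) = 0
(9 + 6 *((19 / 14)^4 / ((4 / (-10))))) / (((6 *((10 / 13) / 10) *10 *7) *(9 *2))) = -6972641 / 96808320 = -0.07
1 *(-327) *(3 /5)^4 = -26487 /625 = -42.38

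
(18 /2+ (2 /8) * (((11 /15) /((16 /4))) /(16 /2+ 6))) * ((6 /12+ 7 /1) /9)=30251 /4032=7.50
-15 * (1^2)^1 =-15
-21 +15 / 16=-321 / 16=-20.06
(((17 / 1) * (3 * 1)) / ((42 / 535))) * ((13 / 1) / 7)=118235 / 98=1206.48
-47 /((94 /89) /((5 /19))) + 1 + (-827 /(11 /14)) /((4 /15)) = -827171 /209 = -3957.76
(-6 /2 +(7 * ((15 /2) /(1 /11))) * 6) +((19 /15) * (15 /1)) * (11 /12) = 41753 /12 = 3479.42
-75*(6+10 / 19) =-9300 / 19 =-489.47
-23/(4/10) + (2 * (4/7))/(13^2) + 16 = -98173/2366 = -41.49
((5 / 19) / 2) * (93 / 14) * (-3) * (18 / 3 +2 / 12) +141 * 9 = 1333011 / 1064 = 1252.83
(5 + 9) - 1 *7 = 7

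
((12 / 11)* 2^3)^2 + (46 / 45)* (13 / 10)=2109779 / 27225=77.49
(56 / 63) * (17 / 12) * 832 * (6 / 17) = 3328 / 9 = 369.78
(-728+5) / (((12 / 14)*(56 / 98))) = -11809 / 8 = -1476.12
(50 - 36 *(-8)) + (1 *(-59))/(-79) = 26761/79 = 338.75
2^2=4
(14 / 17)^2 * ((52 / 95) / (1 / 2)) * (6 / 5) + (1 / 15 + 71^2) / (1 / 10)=20760739712 / 411825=50411.56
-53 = -53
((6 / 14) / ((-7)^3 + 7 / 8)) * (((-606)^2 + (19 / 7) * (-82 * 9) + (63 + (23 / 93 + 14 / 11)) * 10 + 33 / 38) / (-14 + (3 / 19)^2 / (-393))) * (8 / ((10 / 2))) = 7929933416806304 / 151392291255205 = 52.38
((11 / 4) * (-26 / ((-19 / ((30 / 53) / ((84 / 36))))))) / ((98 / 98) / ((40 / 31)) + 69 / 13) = 3346200 / 22295987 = 0.15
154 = 154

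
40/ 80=1/ 2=0.50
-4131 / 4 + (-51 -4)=-4351 / 4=-1087.75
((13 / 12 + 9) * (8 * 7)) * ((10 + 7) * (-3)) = -28798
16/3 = 5.33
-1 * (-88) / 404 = 22 / 101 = 0.22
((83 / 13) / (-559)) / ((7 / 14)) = -166 / 7267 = -0.02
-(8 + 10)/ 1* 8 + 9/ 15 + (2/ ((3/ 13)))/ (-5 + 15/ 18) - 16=-161.48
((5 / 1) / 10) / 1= 1 / 2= 0.50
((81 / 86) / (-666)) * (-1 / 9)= 1 / 6364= 0.00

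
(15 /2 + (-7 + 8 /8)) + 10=23 /2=11.50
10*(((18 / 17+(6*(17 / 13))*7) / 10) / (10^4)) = 3093 / 552500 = 0.01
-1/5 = -0.20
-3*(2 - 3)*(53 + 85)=414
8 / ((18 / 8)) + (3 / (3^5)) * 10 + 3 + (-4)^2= 1837 / 81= 22.68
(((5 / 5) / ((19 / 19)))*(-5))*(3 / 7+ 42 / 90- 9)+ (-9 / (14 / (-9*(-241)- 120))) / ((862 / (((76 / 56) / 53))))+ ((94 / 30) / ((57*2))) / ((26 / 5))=805983374269 / 19905755688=40.49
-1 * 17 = -17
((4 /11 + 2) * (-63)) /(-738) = 91 /451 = 0.20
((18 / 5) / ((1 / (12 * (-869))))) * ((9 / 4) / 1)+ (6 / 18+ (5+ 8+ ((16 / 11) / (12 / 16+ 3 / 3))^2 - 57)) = -7515876913 / 88935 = -84509.78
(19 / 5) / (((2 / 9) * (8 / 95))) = 3249 / 16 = 203.06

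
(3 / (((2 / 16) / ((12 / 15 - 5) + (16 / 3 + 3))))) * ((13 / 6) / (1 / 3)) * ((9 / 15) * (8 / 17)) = 77376 / 425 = 182.06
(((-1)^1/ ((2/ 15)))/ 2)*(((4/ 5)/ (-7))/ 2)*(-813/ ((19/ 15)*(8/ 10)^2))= -214.90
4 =4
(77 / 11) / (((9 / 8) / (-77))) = -4312 / 9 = -479.11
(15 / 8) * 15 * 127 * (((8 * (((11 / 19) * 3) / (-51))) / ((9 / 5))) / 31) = -174625 / 10013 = -17.44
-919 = -919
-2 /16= -1 /8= -0.12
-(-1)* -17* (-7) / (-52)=-119 / 52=-2.29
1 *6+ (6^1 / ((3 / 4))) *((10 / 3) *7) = 578 / 3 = 192.67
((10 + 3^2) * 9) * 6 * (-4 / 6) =-684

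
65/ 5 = 13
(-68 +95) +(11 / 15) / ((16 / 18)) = 1113 / 40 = 27.82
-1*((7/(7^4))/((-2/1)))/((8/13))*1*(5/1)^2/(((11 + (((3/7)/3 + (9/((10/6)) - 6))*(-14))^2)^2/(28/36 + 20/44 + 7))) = 165546875/916785212112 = 0.00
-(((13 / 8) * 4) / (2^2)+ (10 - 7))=-37 / 8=-4.62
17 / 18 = 0.94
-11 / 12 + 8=85 / 12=7.08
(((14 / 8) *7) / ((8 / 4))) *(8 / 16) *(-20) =-245 / 4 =-61.25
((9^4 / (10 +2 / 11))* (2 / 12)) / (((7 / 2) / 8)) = 24057 / 98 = 245.48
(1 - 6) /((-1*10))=1 /2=0.50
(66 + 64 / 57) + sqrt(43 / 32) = sqrt(86) / 8 + 3826 / 57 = 68.28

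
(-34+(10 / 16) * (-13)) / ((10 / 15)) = -1011 / 16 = -63.19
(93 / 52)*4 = 93 / 13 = 7.15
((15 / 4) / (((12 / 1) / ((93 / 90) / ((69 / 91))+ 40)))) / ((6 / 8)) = 17.23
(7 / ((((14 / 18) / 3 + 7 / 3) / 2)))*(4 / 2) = 54 / 5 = 10.80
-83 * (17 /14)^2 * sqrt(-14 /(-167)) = -23987 * sqrt(2338) /32732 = -35.43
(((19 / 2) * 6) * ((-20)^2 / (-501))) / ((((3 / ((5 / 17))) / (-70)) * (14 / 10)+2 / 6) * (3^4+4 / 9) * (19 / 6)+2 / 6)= -307800000 / 227857973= -1.35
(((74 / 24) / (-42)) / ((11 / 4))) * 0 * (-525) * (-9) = 0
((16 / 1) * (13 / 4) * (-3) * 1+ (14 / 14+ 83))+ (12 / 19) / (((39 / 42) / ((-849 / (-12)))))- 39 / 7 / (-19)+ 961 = 1620790 / 1729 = 937.41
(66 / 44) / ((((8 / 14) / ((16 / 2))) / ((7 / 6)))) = 49 / 2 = 24.50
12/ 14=6/ 7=0.86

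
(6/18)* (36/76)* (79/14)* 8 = 948/133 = 7.13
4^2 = 16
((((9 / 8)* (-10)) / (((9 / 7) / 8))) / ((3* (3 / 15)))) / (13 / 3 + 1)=-21.88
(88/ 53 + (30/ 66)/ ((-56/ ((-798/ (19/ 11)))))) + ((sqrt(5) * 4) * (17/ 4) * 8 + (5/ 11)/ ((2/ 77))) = 4857/ 212 + 136 * sqrt(5) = 327.02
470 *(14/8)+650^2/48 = 9624.58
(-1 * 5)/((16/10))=-25/8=-3.12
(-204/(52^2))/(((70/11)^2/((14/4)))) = -6171/946400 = -0.01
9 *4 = 36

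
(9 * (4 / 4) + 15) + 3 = 27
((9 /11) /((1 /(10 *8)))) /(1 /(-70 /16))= -3150 /11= -286.36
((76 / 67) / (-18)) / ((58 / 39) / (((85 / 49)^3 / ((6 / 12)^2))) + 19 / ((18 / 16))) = -606755500 / 163296250021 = -0.00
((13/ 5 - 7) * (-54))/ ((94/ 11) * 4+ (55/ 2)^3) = 104544/ 9165665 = 0.01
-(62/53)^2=-3844/2809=-1.37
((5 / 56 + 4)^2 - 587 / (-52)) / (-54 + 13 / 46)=-26264643 / 50368864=-0.52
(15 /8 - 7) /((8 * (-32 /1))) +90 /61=186821 /124928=1.50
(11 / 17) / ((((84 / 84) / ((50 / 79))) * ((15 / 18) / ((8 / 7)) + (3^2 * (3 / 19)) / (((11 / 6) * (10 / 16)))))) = 27588000 / 132665569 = 0.21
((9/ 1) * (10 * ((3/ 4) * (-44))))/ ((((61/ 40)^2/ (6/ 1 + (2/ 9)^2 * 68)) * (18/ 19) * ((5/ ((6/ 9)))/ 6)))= -1013900800/ 100467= -10091.88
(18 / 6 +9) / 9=4 / 3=1.33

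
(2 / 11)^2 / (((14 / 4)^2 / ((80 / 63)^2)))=102400 / 23532201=0.00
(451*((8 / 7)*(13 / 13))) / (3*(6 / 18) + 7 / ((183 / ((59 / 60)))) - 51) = -39615840 / 3840109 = -10.32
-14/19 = -0.74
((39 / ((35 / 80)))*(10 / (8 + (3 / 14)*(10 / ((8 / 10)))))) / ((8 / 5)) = 1200 / 23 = 52.17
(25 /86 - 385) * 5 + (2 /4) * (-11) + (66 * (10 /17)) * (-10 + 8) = -1466893 /731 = -2006.69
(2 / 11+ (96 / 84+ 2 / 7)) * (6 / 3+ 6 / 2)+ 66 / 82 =27961 / 3157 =8.86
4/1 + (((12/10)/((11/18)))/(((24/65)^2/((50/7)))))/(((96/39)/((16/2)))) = 833731/2464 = 338.36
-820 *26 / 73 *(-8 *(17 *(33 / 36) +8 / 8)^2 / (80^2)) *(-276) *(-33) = 5340155249 / 5840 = 914410.15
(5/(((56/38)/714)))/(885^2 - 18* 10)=323/104406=0.00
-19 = -19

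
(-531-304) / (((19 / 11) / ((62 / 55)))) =-10354 / 19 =-544.95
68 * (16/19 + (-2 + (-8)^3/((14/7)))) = -332248/19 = -17486.74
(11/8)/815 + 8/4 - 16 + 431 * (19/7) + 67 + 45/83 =4634389791/3788120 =1223.40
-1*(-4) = 4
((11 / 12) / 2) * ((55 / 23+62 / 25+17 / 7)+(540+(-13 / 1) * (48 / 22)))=3829317 / 16100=237.85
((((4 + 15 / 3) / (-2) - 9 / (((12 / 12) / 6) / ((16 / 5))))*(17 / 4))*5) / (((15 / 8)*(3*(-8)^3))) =3349 / 2560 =1.31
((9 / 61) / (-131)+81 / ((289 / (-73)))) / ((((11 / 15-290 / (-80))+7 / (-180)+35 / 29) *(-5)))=0.74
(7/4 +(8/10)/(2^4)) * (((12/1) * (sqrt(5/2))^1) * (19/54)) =12.02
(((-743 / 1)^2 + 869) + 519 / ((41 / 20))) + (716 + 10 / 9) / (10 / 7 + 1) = 3471895052 / 6273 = 553466.45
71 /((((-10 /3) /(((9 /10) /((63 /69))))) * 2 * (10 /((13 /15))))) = -63687 /70000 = -0.91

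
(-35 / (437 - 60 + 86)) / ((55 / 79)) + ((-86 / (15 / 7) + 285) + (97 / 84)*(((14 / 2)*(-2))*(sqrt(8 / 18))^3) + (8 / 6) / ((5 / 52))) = 523575806 / 2062665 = 253.83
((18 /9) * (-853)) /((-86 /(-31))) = -614.95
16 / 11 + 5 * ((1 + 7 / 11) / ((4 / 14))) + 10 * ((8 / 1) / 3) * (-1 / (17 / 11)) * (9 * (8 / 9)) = -60559 / 561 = -107.95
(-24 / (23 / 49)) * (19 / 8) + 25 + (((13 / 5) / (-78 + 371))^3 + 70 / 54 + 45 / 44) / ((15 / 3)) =-41225608485236047 / 429563285167500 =-95.97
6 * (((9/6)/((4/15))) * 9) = 1215/4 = 303.75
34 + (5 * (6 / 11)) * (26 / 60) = 387 / 11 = 35.18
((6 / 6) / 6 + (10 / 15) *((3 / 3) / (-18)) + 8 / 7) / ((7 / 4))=962 / 1323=0.73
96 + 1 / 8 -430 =-2671 / 8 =-333.88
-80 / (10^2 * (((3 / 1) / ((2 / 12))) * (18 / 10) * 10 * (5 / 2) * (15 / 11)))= -22 / 30375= -0.00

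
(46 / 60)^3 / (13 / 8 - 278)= -12167 / 7462125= -0.00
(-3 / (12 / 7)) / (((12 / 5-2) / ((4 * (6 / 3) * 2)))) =-70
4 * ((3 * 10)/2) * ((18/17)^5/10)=11337408/1419857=7.98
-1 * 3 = -3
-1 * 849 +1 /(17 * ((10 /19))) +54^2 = 351409 /170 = 2067.11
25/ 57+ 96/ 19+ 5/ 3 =136/ 19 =7.16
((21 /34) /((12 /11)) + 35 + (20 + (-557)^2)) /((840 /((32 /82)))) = 42201421 /292740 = 144.16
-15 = -15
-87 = -87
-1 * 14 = -14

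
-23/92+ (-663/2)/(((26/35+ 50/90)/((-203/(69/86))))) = 2430667933/37628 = 64597.32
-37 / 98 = -0.38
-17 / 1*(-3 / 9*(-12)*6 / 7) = -408 / 7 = -58.29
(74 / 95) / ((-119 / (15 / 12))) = -37 / 4522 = -0.01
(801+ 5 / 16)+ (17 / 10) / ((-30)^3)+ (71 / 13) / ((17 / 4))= 23945496559 / 29835000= 802.60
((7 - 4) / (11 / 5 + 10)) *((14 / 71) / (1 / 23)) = 4830 / 4331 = 1.12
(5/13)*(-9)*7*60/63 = -300/13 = -23.08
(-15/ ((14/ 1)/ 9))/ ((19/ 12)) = -810/ 133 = -6.09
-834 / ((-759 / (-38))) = -10564 / 253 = -41.75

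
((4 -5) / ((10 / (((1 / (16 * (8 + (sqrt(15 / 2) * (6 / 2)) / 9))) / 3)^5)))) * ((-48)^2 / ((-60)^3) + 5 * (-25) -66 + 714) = -32709256501 / 4324040632387031040000 + 29673303421 * sqrt(30) / 41510790070915497984000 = -0.00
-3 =-3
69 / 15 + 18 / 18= 28 / 5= 5.60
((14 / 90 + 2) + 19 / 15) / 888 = 77 / 19980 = 0.00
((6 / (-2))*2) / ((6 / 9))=-9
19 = 19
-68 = -68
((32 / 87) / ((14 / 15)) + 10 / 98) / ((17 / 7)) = 705 / 3451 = 0.20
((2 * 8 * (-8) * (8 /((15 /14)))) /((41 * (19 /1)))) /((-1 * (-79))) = -14336 /923115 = -0.02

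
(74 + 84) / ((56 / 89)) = 7031 / 28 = 251.11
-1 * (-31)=31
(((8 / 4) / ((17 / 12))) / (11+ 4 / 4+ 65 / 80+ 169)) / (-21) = -128 / 346171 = -0.00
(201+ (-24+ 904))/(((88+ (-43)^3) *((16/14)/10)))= -1645/13812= -0.12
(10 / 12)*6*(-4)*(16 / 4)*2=-160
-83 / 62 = -1.34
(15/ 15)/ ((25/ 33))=33/ 25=1.32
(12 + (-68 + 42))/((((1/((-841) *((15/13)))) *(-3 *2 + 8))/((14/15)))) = 6339.85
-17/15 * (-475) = 1615/3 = 538.33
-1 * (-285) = 285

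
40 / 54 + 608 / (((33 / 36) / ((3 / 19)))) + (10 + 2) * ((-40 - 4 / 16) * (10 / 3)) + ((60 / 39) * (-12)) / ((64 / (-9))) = -23195897 / 15444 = -1501.94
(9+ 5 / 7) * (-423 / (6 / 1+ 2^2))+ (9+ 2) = -399.91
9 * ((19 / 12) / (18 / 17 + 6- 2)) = 969 / 344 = 2.82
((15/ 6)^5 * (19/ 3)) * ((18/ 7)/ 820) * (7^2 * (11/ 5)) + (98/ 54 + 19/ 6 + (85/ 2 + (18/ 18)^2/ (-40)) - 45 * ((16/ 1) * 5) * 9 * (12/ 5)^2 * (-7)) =1306624.54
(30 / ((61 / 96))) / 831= 960 / 16897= 0.06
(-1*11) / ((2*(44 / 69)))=-69 / 8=-8.62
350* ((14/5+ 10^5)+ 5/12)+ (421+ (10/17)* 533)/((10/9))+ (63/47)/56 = 3355971331207/95880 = 35001786.93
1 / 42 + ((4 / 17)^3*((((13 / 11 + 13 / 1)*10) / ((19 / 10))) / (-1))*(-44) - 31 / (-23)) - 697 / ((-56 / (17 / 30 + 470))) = 7094861615523 / 1202309360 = 5901.03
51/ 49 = 1.04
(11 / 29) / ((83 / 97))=0.44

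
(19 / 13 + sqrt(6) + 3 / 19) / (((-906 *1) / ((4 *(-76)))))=3200 / 5889 + 152 *sqrt(6) / 453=1.37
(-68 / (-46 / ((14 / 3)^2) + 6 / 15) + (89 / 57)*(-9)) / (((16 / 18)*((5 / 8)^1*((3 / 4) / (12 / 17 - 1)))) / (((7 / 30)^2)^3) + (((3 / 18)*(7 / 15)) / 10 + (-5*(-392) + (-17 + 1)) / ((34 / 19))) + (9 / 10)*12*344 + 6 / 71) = -52279625199582900 / 8101470297760330819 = -0.01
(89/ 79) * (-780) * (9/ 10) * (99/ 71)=-6185322/ 5609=-1102.75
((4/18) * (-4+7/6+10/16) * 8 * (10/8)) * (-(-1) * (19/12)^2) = -95665/7776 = -12.30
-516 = -516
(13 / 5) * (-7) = -91 / 5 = -18.20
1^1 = 1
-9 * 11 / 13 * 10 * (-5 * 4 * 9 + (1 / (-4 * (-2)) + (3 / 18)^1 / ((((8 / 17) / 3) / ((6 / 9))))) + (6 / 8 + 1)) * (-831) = -291917835 / 26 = -11227609.04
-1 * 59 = -59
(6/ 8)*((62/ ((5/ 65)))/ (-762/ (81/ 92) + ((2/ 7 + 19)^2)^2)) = 78375843/ 17823920614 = 0.00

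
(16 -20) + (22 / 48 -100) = -2485 / 24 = -103.54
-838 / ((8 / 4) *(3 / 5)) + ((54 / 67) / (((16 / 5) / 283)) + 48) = -931121 / 1608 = -579.06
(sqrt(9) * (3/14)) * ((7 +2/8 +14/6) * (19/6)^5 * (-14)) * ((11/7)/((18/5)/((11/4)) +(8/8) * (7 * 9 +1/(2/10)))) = -622.69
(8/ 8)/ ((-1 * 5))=-1/ 5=-0.20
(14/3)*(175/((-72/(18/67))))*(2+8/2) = -1225/67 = -18.28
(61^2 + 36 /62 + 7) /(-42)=-57793 /651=-88.78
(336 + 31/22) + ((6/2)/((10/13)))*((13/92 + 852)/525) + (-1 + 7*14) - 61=672518271/1771000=379.74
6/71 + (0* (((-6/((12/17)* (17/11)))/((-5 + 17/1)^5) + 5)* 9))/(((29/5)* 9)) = 6/71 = 0.08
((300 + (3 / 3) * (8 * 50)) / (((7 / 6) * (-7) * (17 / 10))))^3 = -216000000000 / 1685159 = -128177.82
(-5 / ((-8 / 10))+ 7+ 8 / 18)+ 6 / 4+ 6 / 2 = 655 / 36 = 18.19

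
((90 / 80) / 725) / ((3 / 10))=3 / 580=0.01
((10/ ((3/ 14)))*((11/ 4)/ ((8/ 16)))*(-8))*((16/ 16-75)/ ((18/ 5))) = 1139600/ 27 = 42207.41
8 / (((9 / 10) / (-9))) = -80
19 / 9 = 2.11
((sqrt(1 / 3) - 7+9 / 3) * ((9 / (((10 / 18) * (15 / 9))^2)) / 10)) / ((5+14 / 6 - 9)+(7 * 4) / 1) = -0.14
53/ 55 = 0.96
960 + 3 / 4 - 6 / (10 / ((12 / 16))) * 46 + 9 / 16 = 75249 / 80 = 940.61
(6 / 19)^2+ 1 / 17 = 973 / 6137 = 0.16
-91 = -91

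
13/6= 2.17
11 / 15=0.73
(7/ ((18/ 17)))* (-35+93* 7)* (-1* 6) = -24434.67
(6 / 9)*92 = 61.33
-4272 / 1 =-4272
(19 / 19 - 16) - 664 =-679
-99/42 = -33/14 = -2.36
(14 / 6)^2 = 49 / 9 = 5.44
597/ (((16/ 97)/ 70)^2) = 6881036925/ 64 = 107516201.95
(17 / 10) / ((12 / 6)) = 17 / 20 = 0.85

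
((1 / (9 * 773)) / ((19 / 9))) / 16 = 1 / 234992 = 0.00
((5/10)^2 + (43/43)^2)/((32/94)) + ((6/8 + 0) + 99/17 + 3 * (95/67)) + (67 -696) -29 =-46908639/72896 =-643.50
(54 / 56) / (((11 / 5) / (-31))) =-4185 / 308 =-13.59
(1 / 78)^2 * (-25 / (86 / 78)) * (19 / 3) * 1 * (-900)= 11875 / 559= 21.24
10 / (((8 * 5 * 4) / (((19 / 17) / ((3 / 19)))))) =361 / 816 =0.44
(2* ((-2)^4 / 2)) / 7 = 16 / 7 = 2.29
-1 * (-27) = 27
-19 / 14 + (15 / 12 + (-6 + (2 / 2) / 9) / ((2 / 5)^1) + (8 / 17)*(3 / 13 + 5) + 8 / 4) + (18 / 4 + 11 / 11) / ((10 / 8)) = -97753 / 16380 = -5.97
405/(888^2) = 45/87616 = 0.00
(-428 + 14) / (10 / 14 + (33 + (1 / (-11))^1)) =-12.31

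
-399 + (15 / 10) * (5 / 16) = -12753 / 32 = -398.53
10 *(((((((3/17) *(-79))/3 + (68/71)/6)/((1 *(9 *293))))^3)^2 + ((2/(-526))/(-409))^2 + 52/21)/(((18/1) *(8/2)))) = 380024974253558770421028046031279713972246319068341025/1104995694329472878358902223547216611039738443108147646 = 0.34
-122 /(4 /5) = -305 /2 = -152.50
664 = 664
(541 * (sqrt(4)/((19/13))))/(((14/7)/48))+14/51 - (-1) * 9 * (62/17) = 17248856/969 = 17800.68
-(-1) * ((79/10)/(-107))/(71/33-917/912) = -396264/6150895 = -0.06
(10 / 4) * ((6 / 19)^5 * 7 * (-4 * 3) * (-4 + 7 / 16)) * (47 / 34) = 7195230 / 2215457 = 3.25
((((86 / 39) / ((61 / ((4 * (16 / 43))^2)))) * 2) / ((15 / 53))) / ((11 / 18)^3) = 562692096 / 226928845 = 2.48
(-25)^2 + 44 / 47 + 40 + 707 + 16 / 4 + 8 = 65092 / 47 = 1384.94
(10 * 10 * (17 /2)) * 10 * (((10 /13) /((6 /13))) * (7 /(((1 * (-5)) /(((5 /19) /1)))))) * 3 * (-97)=28857500 /19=1518815.79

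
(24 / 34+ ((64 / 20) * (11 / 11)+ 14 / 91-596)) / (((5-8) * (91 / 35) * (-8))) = -327047 / 34476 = -9.49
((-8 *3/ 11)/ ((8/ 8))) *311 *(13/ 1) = -97032/ 11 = -8821.09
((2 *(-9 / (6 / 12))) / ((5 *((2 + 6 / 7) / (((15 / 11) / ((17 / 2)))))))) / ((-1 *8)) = 189 / 3740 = 0.05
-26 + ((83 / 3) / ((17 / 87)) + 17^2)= 6878 / 17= 404.59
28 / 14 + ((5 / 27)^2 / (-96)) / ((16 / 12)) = 186599 / 93312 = 2.00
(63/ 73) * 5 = 315/ 73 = 4.32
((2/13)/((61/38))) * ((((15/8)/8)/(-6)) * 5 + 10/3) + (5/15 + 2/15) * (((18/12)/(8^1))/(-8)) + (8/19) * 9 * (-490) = -53707533107/28928640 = -1856.55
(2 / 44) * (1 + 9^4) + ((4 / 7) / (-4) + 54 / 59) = 1358562 / 4543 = 299.05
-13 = -13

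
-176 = -176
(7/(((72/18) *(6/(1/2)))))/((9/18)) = 7/24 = 0.29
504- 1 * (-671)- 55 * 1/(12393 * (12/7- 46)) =902830127/768366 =1175.00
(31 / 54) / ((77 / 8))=0.06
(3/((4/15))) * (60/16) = 42.19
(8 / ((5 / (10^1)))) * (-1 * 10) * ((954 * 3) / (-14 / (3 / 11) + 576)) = -686880 / 787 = -872.78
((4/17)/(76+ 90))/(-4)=-1/2822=-0.00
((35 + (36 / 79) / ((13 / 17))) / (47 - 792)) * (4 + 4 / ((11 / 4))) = -438684 / 1683253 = -0.26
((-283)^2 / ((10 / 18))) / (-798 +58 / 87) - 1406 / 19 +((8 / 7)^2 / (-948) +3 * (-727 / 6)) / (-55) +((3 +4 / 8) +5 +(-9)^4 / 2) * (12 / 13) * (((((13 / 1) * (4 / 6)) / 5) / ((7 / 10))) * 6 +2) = 77811314251639 / 1527806280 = 50930.09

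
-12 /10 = -6 /5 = -1.20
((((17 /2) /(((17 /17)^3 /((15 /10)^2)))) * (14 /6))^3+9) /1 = 45503901 /512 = 88874.81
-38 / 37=-1.03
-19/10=-1.90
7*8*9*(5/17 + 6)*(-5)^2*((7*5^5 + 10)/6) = 4917559500/17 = 289268205.88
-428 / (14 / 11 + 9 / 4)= -18832 / 155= -121.50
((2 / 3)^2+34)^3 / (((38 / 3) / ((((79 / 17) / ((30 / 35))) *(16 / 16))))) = 4118605750 / 235467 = 17491.22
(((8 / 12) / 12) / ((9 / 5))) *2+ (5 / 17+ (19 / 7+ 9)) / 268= 275209 / 2583252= 0.11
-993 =-993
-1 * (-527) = 527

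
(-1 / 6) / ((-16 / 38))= 19 / 48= 0.40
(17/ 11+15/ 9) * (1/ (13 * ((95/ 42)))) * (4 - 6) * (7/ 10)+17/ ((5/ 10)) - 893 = -58357963/ 67925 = -859.15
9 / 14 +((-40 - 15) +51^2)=35653 / 14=2546.64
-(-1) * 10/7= 10/7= 1.43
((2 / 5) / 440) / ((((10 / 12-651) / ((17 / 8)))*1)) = -51 / 17164400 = -0.00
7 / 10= 0.70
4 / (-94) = -2 / 47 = -0.04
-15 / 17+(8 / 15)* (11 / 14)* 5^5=467185 / 357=1308.64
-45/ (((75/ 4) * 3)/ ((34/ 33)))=-136/ 165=-0.82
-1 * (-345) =345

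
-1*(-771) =771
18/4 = 9/2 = 4.50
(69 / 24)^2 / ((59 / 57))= 30153 / 3776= 7.99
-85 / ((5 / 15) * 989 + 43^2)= -255 / 6536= -0.04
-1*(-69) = 69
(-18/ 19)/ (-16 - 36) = 0.02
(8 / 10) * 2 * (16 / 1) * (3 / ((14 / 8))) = 43.89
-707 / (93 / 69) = -16261 / 31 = -524.55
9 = 9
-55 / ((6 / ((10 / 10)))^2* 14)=-55 / 504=-0.11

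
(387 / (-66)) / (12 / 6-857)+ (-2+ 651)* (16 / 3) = 7234201 / 2090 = 3461.34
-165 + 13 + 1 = -151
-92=-92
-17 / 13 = -1.31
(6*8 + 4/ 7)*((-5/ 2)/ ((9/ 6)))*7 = -1700/ 3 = -566.67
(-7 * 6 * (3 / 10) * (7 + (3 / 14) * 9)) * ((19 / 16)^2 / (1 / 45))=-3655125 / 512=-7138.92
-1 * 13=-13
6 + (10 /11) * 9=156 /11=14.18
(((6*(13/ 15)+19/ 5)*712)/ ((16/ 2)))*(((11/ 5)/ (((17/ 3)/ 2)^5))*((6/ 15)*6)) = 23.16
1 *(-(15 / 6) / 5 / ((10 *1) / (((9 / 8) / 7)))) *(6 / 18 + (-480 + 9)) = 1059 / 280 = 3.78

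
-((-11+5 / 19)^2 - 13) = -36923 / 361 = -102.28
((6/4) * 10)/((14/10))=10.71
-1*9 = -9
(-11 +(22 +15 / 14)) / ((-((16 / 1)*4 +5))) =-0.17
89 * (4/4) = 89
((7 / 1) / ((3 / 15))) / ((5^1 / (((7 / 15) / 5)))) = 49 / 75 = 0.65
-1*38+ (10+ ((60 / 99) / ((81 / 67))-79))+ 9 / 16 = -4530679 / 42768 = -105.94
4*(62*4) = 992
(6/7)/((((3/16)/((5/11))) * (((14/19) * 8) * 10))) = 19/539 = 0.04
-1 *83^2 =-6889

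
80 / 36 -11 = -79 / 9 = -8.78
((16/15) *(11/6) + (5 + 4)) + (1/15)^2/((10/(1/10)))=27389/2500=10.96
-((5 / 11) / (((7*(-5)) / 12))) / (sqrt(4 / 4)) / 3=4 / 77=0.05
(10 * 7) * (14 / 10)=98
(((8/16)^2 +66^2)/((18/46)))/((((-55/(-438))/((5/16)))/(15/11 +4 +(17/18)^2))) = 652275339625/3763584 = 173312.28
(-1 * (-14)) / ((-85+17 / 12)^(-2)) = 97806.43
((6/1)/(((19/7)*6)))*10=70/19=3.68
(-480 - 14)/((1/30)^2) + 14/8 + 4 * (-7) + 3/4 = -889251/2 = -444625.50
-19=-19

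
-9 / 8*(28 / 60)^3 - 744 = -2232343 / 3000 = -744.11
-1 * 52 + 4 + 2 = -46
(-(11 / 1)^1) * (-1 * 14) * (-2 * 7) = -2156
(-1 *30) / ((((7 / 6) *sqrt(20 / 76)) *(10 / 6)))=-108 *sqrt(95) / 35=-30.08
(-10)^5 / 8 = -12500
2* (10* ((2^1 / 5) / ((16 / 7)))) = 7 / 2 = 3.50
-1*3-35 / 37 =-146 / 37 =-3.95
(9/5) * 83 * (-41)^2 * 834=1047259638/5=209451927.60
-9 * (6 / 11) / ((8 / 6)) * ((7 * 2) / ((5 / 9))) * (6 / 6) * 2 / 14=-729 / 55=-13.25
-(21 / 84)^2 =-0.06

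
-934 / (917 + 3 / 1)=-467 / 460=-1.02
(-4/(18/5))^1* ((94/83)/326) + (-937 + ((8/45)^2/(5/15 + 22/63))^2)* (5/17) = -1186621803959959/4305727702125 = -275.59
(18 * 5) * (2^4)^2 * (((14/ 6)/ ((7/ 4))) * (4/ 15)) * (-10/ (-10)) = 8192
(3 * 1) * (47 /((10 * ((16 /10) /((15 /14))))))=2115 /224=9.44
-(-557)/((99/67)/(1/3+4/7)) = 341.06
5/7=0.71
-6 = -6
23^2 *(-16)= -8464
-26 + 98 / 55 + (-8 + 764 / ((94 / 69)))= 528.59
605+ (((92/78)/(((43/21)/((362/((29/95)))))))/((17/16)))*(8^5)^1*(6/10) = 3483613796759/275587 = 12640704.38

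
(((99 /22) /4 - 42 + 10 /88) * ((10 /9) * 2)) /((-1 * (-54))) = -17935 /10692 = -1.68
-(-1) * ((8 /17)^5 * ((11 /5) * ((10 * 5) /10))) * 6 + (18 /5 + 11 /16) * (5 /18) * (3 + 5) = 564867719 /51114852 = 11.05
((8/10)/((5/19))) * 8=608/25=24.32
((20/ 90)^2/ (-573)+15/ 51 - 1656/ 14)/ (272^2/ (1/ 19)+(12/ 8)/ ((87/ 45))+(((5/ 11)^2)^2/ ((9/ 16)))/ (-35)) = -553396912243802/ 6592907529682934751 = -0.00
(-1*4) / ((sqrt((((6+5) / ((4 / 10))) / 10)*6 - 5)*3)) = -4*sqrt(46) / 69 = -0.39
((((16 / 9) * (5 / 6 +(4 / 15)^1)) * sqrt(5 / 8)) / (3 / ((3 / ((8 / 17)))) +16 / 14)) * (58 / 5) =11.12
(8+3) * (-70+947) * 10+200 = 96670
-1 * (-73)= 73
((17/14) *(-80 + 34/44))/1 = -96.20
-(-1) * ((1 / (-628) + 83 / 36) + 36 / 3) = 40423 / 2826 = 14.30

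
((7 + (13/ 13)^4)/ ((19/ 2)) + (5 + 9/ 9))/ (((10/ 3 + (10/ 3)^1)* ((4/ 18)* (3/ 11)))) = 1287/ 76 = 16.93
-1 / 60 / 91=-1 / 5460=-0.00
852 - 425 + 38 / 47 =20107 / 47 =427.81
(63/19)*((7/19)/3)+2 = 2.41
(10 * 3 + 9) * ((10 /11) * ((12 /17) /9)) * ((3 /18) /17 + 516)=13684580 /9537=1434.89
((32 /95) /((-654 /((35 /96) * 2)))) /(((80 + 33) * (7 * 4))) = -1 /8424828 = -0.00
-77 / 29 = -2.66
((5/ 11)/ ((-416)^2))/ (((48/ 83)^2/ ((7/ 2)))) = 241115/ 8771862528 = 0.00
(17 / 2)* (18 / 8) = 153 / 8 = 19.12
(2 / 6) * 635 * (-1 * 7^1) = -4445 / 3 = -1481.67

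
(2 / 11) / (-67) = -2 / 737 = -0.00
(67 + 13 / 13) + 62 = 130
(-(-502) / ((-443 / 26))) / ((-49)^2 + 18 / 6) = -3263 / 266243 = -0.01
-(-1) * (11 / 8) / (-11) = -1 / 8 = -0.12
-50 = -50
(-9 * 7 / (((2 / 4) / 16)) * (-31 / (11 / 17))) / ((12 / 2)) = 177072 / 11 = 16097.45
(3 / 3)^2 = 1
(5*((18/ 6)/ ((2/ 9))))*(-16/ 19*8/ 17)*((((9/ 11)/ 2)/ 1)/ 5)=-7776/ 3553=-2.19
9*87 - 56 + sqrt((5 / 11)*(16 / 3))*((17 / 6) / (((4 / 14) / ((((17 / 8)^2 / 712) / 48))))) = 34391*sqrt(165) / 216539136 + 727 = 727.00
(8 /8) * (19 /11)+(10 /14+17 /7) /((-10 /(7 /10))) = 1.51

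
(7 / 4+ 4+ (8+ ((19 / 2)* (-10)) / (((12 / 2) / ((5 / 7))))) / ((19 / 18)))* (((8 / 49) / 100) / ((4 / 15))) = 4173 / 260680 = 0.02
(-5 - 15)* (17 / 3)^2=-5780 / 9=-642.22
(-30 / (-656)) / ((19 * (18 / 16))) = 5 / 2337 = 0.00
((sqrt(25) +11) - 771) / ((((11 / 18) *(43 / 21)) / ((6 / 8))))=-428085 / 946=-452.52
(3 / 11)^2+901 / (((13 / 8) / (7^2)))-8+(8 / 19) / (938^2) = 178553679393281 / 6573974407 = 27160.69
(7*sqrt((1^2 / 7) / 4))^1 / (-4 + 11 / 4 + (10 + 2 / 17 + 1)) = 0.13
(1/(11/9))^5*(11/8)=59049/117128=0.50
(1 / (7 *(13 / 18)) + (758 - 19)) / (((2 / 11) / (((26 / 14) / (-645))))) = -11.71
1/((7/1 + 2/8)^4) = 256/707281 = 0.00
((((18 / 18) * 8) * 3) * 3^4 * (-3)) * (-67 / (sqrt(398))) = 195372 * sqrt(398) / 199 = 19586.23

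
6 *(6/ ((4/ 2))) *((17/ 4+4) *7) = 2079/ 2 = 1039.50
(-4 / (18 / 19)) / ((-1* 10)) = 19 / 45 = 0.42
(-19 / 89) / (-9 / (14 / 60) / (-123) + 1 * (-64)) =287 / 85618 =0.00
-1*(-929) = 929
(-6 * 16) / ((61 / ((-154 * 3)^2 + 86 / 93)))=-635212096 / 1891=-335913.32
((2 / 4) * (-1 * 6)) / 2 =-3 / 2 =-1.50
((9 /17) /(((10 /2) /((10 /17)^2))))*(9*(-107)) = -173340 /4913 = -35.28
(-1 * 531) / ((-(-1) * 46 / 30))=-346.30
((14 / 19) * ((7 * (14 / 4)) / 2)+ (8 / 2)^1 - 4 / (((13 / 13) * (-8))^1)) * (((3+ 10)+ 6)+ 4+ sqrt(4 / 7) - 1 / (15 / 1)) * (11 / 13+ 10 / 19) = 174246 * sqrt(7) / 32851+ 9990104 / 23465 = 439.78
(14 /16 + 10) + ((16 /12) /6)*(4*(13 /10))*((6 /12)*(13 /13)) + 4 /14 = 29581 /2520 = 11.74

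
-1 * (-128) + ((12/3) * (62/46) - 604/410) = 621994/4715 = 131.92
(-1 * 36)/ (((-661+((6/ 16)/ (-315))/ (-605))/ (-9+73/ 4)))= 169230600/ 335920199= 0.50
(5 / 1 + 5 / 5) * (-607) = -3642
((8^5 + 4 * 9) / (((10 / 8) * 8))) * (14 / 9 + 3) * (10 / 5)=29888.09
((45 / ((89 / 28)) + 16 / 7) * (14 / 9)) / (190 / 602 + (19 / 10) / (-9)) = 61668880 / 251959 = 244.76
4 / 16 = 1 / 4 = 0.25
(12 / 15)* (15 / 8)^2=45 / 16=2.81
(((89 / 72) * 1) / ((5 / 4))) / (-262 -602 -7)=-0.00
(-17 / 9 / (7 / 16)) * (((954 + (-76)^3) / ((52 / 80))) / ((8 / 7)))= 22911920 / 9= 2545768.89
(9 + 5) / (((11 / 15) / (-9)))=-1890 / 11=-171.82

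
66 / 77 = 6 / 7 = 0.86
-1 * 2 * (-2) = 4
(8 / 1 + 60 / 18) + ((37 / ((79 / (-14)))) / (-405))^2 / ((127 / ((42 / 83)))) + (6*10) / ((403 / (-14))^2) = 6662826518788713074 / 584164121736250575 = 11.41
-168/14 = -12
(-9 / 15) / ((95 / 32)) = -96 / 475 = -0.20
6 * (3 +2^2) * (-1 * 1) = -42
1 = 1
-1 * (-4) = 4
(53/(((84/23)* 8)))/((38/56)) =1219/456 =2.67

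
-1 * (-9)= 9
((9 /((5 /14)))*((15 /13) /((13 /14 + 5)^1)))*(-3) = -15876 /1079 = -14.71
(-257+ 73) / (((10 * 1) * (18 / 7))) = -322 / 45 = -7.16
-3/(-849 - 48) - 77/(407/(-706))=1477695/11063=133.57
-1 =-1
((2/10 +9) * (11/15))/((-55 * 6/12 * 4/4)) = -92/375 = -0.25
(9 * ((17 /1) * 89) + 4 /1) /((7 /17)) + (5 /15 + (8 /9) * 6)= 694790 /21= 33085.24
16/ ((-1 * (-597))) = 16/ 597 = 0.03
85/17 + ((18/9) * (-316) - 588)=-1215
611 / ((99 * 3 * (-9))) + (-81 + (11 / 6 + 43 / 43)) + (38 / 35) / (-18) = -14679821 / 187110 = -78.46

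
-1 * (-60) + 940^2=883660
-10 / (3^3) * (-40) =400 / 27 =14.81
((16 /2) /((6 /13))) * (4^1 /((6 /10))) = 1040 /9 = 115.56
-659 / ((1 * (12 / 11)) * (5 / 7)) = -50743 / 60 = -845.72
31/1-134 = -103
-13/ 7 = -1.86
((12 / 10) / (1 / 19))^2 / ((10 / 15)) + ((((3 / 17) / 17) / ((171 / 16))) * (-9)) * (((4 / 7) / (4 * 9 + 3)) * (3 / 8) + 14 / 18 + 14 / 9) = 9740526014 / 12492025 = 779.74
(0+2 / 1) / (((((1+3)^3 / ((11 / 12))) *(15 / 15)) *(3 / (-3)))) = -11 / 384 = -0.03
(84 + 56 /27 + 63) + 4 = 4133 /27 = 153.07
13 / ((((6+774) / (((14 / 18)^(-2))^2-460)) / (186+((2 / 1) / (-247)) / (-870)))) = -21941260096129 / 15478526700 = -1417.53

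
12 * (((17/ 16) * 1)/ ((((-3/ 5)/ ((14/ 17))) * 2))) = -8.75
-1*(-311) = 311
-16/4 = -4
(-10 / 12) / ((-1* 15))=1 / 18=0.06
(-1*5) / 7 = -5 / 7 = -0.71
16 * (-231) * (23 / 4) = -21252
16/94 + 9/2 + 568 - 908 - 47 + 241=-13285/94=-141.33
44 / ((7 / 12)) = 528 / 7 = 75.43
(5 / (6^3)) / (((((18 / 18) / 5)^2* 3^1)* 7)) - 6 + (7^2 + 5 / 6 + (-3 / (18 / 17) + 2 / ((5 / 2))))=41.83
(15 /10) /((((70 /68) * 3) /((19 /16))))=323 /560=0.58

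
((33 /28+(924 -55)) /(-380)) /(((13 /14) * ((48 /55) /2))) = -268015 /47424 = -5.65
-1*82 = -82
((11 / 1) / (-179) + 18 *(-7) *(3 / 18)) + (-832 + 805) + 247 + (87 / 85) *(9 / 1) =3167007 / 15215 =208.15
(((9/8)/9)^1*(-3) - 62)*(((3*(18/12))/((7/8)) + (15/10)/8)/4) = -297903/3584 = -83.12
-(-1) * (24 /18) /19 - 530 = -30206 /57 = -529.93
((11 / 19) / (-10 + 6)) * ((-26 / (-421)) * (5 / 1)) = -715 / 15998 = -0.04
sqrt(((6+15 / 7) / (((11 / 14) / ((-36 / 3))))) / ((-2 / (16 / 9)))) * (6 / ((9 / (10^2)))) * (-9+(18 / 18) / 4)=-14000 * sqrt(209) / 33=-6133.20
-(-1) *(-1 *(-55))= 55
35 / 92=0.38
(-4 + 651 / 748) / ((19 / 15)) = -35115 / 14212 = -2.47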